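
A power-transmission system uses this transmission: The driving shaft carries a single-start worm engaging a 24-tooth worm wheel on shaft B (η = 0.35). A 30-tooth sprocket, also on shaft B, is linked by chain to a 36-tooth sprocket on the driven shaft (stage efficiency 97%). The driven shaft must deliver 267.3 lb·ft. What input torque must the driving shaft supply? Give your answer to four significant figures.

Overall ratio R = 24 × 1.2 = 28.8; overall efficiency η = 0.35 × 0.97 = 0.3395.
Input torque = output torque / (R × η) = 267.3 / (28.8 × 0.3395) = 27.338 lb·ft.

27.34 lb·ft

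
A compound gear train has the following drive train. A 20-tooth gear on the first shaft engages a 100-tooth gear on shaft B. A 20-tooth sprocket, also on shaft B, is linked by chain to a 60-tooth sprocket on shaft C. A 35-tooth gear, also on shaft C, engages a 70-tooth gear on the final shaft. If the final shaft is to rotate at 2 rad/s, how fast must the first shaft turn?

Overall ratio R = 5 × 3 × 2 = 30.
Required input speed = output speed × R = 2 × 30 = 60 rad/s.

60 rad/s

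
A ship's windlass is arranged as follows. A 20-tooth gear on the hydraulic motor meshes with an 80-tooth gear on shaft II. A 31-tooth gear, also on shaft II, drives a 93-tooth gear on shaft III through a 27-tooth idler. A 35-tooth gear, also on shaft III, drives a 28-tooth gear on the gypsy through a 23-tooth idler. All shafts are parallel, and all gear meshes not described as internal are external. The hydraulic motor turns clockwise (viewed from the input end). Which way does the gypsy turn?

counterclockwise

the hydraulic motor → shaft II: external mesh, 1 reversal → CCW.
shaft II → shaft III: driver → idler → driven is 2 external meshes, 2 reversals → CCW.
shaft III → the gypsy: driver → idler → driven is 2 external meshes, 2 reversals → CCW.
5 reversals in total — an odd number — so the gypsy turns opposite to the hydraulic motor.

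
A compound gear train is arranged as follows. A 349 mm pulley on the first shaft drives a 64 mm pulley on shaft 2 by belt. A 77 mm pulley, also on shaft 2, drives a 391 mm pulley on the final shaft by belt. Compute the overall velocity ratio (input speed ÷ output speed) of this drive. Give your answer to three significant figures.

0.931

Each stage contributes driven/driver: belt 64/349 = 0.18338, belt 391/77 = 5.0779.
Overall: 0.18338 × 5.0779 = 0.93119.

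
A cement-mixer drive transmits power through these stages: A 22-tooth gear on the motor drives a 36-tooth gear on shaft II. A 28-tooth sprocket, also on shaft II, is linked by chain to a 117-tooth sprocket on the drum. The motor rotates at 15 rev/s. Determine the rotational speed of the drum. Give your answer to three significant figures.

2.19 rev/s

the motor → shaft II (gear mesh, 36/22): 15 ÷ 1.6364 = 9.1667 rev/s
shaft II → the drum (chain, 117/28): 9.1667 ÷ 4.1786 = 2.1937 rev/s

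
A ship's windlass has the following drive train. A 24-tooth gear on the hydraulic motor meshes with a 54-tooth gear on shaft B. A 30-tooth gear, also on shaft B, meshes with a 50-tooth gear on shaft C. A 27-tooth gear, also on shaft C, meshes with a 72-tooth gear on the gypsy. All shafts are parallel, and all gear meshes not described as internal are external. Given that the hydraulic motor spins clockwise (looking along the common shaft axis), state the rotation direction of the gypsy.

the hydraulic motor → shaft B: external mesh, 1 reversal → CCW.
shaft B → shaft C: external mesh, 1 reversal → CW.
shaft C → the gypsy: external mesh, 1 reversal → CCW.
3 reversals in total — an odd number — so the gypsy turns opposite to the hydraulic motor.

counterclockwise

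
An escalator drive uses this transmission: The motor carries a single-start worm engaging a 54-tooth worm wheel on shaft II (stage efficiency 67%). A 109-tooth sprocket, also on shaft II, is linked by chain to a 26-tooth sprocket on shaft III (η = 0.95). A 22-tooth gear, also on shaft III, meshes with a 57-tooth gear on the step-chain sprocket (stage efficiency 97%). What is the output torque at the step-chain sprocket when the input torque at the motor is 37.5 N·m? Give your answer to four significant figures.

772.7 N·m

After the worm (54/1): 37.5 × 54 × 0.67 = 1356.8 N·m
After the chain (26/109): 1356.8 × 0.23853 × 0.95 = 307.45 N·m
After the gear mesh (57/22): 307.45 × 2.5909 × 0.97 = 772.67 N·m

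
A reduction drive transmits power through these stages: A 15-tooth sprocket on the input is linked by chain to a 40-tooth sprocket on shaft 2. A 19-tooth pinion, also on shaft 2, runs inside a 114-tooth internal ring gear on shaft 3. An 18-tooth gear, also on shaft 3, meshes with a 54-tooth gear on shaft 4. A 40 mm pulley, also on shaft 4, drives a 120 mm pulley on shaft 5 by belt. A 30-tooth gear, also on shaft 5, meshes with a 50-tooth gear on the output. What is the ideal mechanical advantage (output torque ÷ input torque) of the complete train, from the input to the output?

Each stage contributes driven/driver: chain 40/15 = 2.6667, internal gear 114/19 = 6, gear mesh 54/18 = 3, belt 120/40 = 3, gear mesh 50/30 = 1.6667.
Overall: 2.6667 × 6 × 3 × 3 × 1.6667 = 240.

240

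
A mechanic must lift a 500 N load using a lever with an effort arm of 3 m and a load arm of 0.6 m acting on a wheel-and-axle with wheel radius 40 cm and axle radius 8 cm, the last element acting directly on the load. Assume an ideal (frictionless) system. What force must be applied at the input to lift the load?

Lever MA = effort arm / load arm = 3/0.6 = 5.
Wheel-and-axle MA = R/r = 40/8 = 5.
Combined ideal MA = 5 × 5 = 25.
Effort = load / MA = 500 / 25 = 20 N.

20 N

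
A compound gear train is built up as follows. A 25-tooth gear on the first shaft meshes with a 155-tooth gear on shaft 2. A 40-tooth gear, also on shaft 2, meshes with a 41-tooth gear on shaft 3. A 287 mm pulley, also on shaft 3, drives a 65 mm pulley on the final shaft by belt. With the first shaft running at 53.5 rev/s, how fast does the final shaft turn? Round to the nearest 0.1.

Gear mesh: ratio = 155/25 = 6.2, so shaft 2 turns at 53.5 / 6.2 = 8.629 rev/s.
Gear mesh: ratio = 41/40 = 1.025, so shaft 3 turns at 8.629 / 1.025 = 8.4186 rev/s.
Belt: ratio = 65/287 = 0.22648, so the final shaft turns at 8.4186 / 0.22648 = 37.171 rev/s.

37.2 rev/s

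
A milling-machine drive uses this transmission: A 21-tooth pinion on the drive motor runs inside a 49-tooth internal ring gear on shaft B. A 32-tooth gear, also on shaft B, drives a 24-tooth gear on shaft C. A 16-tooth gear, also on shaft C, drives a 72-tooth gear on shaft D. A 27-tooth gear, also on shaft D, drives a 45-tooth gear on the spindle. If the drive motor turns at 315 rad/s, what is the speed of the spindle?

24 rad/s

internal gear 49/21 = 2.3333 → 315/2.3333 = 135 rad/s
gear mesh 24/32 = 0.75 → 135/0.75 = 180 rad/s
gear mesh 72/16 = 4.5 → 180/4.5 = 40 rad/s
gear mesh 45/27 = 1.6667 → 40/1.6667 = 24 rad/s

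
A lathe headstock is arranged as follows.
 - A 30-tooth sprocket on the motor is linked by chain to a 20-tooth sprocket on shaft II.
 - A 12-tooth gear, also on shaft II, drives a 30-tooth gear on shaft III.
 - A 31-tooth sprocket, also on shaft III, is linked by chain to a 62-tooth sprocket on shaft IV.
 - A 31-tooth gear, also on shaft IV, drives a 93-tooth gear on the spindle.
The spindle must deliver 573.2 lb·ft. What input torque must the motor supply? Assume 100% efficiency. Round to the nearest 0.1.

57.3 lb·ft

Overall ratio R = 0.66667 × 2.5 × 2 × 3 = 10.
Input torque = output torque / R = 573.2 / 10 = 57.32 lb·ft.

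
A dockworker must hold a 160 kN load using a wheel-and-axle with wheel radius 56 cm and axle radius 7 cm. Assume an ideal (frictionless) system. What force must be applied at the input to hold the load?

Wheel-and-axle MA = R/r = 56/7 = 8.
Effort = load / MA = 160 / 8 = 20 kN.

20 kN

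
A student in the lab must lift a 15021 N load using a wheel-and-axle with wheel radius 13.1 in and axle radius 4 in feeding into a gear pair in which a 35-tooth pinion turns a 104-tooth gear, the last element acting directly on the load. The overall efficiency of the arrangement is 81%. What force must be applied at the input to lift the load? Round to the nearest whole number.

1906 N

Wheel-and-axle MA = R/r = 13.1/4 = 3.275.
Gear pair MA = 104/35 = 2.9714.
Combined ideal MA = 3.275 × 2.9714 = 9.7314.
Actual MA = 9.7314 × 0.81 = 7.8825.
Effort = load / actual MA = 15021 / 7.8825 = 1905.6 N.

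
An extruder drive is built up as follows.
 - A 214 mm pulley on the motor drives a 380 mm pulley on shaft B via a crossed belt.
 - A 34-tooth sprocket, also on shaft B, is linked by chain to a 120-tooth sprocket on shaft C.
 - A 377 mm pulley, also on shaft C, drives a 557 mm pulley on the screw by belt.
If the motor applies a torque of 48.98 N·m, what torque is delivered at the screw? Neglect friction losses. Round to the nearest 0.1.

After the belt (380/214): 48.98 × 1.7757 = 86.974 N·m
After the chain (120/34): 86.974 × 3.5294 = 306.97 N·m
After the belt (557/377): 306.97 × 1.4775 = 453.53 N·m

453.5 N·m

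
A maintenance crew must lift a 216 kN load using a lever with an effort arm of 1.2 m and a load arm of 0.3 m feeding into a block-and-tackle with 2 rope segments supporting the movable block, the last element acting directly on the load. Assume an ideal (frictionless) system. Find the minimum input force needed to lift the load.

27 kN

Lever MA = effort arm / load arm = 1.2/0.3 = 4.
Block-and-tackle MA = number of supporting rope parts = 2.
Combined ideal MA = 4 × 2 = 8.
Effort = load / MA = 216 / 8 = 27 kN.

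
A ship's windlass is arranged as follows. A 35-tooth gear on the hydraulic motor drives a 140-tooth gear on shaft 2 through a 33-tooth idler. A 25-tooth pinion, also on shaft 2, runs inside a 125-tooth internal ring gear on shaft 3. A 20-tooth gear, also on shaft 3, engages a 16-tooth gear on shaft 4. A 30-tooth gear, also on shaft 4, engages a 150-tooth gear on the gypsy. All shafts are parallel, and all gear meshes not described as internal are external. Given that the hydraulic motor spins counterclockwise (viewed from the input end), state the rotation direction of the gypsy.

counterclockwise

the hydraulic motor → shaft 2: driver → idler → driven is 2 external meshes, 2 reversals → CCW.
shaft 2 → shaft 3: internal mesh, same direction → CCW.
shaft 3 → shaft 4: external mesh, 1 reversal → CW.
shaft 4 → the gypsy: external mesh, 1 reversal → CCW.
4 reversals in total — an even number — so the gypsy turns the same way as the hydraulic motor.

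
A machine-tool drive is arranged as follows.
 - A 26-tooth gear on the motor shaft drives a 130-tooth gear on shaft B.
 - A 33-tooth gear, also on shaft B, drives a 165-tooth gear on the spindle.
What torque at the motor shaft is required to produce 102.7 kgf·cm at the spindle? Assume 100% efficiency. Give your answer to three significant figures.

Overall ratio R = 5 × 5 = 25.
Input torque = output torque / R = 102.7 / 25 = 4.108 kgf·cm.

4.11 kgf·cm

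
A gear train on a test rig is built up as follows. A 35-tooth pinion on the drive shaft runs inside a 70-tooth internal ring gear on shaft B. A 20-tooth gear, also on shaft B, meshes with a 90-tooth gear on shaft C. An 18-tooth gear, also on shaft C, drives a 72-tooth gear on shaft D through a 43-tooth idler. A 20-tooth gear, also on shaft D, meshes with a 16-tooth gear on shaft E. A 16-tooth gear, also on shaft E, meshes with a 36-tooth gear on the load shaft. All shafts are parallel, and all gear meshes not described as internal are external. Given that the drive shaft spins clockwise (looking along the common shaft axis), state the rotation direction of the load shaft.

the drive shaft → shaft B: internal mesh, same direction → CW.
shaft B → shaft C: external mesh, 1 reversal → CCW.
shaft C → shaft D: driver → idler → driven is 2 external meshes, 2 reversals → CCW.
shaft D → shaft E: external mesh, 1 reversal → CW.
shaft E → the load shaft: external mesh, 1 reversal → CCW.
5 reversals in total — an odd number — so the load shaft turns opposite to the drive shaft.

counterclockwise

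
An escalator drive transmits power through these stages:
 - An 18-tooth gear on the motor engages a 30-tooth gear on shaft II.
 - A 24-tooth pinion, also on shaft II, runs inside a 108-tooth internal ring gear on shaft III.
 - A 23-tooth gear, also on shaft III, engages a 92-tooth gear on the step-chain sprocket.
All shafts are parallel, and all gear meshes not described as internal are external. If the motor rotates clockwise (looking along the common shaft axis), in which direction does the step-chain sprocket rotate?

clockwise

the motor → shaft II: external mesh, 1 reversal → CCW.
shaft II → shaft III: internal mesh, same direction → CCW.
shaft III → the step-chain sprocket: external mesh, 1 reversal → CW.
2 reversals in total — an even number — so the step-chain sprocket turns the same way as the motor.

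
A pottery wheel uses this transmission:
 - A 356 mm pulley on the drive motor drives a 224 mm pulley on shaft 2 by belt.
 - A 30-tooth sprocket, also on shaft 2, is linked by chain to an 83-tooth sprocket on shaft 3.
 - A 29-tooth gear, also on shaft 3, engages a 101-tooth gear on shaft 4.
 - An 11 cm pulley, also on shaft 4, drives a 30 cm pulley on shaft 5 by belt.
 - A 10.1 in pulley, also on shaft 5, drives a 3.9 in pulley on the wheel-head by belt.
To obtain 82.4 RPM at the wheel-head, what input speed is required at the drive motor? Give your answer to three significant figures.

526 RPM

Overall ratio R = 0.62921 × 2.7667 × 3.4828 × 2.7273 × 0.38614 = 6.3848.
Required input speed = output speed × R = 82.4 × 6.3848 = 526.11 RPM.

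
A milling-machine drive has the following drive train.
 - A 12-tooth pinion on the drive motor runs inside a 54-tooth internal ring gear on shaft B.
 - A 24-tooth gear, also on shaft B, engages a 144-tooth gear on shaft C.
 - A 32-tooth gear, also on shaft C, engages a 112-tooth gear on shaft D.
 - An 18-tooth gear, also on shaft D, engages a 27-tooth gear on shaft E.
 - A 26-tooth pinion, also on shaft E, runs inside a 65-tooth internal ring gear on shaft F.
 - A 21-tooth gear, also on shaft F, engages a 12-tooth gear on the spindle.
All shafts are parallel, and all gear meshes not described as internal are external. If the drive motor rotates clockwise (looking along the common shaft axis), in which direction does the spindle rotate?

clockwise

the drive motor → shaft B: internal mesh, same direction → CW.
shaft B → shaft C: external mesh, 1 reversal → CCW.
shaft C → shaft D: external mesh, 1 reversal → CW.
shaft D → shaft E: external mesh, 1 reversal → CCW.
shaft E → shaft F: internal mesh, same direction → CCW.
shaft F → the spindle: external mesh, 1 reversal → CW.
4 reversals in total — an even number — so the spindle turns the same way as the drive motor.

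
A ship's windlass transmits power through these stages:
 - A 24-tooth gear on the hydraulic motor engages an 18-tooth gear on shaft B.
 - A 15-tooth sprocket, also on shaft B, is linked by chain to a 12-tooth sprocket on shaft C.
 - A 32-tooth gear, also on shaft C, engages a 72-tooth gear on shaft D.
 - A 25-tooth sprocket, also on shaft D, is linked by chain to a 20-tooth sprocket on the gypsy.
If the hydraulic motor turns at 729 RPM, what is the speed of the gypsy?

Gear mesh: ratio = 18/24 = 0.75, so shaft B turns at 729 / 0.75 = 972 RPM.
Chain: ratio = 12/15 = 0.8, so shaft C turns at 972 / 0.8 = 1215 RPM.
Gear mesh: ratio = 72/32 = 2.25, so shaft D turns at 1215 / 2.25 = 540 RPM.
Chain: ratio = 20/25 = 0.8, so the gypsy turns at 540 / 0.8 = 675 RPM.

675 RPM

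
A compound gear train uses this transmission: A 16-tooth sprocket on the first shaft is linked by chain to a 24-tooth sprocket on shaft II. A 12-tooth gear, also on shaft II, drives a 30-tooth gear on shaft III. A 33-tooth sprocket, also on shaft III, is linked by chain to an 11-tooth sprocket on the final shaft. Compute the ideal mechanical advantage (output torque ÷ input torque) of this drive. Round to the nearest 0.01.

1.25

Each stage contributes driven/driver: chain 24/16 = 1.5, gear mesh 30/12 = 2.5, chain 11/33 = 0.33333.
Overall: 1.5 × 2.5 × 0.33333 = 1.25.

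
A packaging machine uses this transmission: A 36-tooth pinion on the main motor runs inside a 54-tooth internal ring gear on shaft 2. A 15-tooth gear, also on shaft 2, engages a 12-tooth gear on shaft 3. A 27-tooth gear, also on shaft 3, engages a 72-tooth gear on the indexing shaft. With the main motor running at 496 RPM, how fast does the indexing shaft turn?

internal gear 54/36 = 1.5 → 496/1.5 = 330.67 RPM
gear mesh 12/15 = 0.8 → 330.67/0.8 = 413.33 RPM
gear mesh 72/27 = 2.6667 → 413.33/2.6667 = 155 RPM

155 RPM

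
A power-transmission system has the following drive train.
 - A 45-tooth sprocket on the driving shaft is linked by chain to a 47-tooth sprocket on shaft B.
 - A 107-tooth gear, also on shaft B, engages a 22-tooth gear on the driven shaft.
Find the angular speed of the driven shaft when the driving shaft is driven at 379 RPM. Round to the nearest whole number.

Chain: ratio = 47/45 = 1.0444, so shaft B turns at 379 / 1.0444 = 362.87 RPM.
Gear mesh: ratio = 22/107 = 0.20561, so the driven shaft turns at 362.87 / 0.20561 = 1764.9 RPM.

1765 RPM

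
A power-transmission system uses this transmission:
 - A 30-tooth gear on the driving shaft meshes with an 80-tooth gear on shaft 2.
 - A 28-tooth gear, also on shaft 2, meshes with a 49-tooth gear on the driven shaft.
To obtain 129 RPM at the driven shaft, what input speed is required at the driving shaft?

Overall ratio R = 2.6667 × 1.75 = 4.6667.
Required input speed = output speed × R = 129 × 4.6667 = 602 RPM.

602 RPM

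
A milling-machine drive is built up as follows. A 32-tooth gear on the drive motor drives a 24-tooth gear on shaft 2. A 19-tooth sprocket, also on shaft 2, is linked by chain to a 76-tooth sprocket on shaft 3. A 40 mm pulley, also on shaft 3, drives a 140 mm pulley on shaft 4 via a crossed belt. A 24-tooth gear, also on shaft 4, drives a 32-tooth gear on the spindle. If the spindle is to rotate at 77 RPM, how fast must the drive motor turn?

Overall ratio R = 0.75 × 4 × 3.5 × 1.3333 = 14.
Required input speed = output speed × R = 77 × 14 = 1078 RPM.

1078 RPM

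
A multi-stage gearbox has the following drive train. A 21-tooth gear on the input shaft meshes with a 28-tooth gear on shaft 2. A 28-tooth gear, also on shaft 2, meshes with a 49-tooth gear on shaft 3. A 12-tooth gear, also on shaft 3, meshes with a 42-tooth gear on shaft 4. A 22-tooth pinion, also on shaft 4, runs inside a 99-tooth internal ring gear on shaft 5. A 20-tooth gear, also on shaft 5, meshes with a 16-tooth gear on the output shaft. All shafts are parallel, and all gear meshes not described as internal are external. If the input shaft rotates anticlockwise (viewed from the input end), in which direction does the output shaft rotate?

the input shaft → shaft 2: external mesh, 1 reversal → CW.
shaft 2 → shaft 3: external mesh, 1 reversal → CCW.
shaft 3 → shaft 4: external mesh, 1 reversal → CW.
shaft 4 → shaft 5: internal mesh, same direction → CW.
shaft 5 → the output shaft: external mesh, 1 reversal → CCW.
4 reversals in total — an even number — so the output shaft turns the same way as the input shaft.

anticlockwise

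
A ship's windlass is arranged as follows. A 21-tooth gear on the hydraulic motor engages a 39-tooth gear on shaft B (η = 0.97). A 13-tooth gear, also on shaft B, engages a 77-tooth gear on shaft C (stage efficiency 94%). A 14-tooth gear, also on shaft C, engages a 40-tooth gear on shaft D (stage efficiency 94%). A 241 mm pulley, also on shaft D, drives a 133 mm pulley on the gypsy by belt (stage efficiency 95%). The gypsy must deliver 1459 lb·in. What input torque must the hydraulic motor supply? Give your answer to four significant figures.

103.3 lb·in

Overall ratio R = 1.8571 × 5.9231 × 2.8571 × 0.55187 = 17.344; overall efficiency η = 0.97 × 0.94 × 0.94 × 0.95 = 0.8142.
Input torque = output torque / (R × η) = 1459 / (17.344 × 0.8142) = 103.31 lb·in.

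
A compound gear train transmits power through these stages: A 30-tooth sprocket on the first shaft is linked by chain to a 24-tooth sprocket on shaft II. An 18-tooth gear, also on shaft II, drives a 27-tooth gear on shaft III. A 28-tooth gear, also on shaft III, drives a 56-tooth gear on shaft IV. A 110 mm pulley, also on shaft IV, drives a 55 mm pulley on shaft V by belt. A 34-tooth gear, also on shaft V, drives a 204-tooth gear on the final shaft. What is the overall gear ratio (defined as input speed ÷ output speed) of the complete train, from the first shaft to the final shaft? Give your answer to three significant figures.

Each stage contributes driven/driver: chain 24/30 = 0.8, gear mesh 27/18 = 1.5, gear mesh 56/28 = 2, belt 55/110 = 0.5, gear mesh 204/34 = 6.
Overall: 0.8 × 1.5 × 2 × 0.5 × 6 = 7.2.

7.20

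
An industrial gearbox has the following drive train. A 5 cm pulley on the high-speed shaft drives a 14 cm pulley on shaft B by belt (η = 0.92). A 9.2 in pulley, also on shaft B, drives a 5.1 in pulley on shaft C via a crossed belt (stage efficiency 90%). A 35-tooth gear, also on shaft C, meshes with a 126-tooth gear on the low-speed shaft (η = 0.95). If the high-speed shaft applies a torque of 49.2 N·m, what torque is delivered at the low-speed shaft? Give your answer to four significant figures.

After the belt (14/5): 49.2 × 2.8 × 0.92 = 126.74 N·m
After the belt (5.1/9.2): 126.74 × 0.55435 × 0.90 = 63.232 N·m
After the gear mesh (126/35): 63.232 × 3.6 × 0.95 = 216.25 N·m

216.3 N·m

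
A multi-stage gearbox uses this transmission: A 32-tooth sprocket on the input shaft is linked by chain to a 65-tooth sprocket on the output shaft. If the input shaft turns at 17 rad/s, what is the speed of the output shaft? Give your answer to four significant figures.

8.369 rad/s

the input shaft → the output shaft (chain, 65/32): 17 ÷ 2.0312 = 8.3692 rad/s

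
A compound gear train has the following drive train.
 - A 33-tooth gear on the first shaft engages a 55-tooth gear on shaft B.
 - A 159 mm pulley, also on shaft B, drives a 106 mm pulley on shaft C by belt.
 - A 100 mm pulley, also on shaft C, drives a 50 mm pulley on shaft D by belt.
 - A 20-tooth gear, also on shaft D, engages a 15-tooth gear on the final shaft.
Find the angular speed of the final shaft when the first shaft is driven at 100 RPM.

240 RPM

the first shaft → shaft B (gear mesh, 55/33): 100 ÷ 1.6667 = 60 RPM
shaft B → shaft C (belt, 106/159): 60 ÷ 0.66667 = 90 RPM
shaft C → shaft D (belt, 50/100): 90 ÷ 0.5 = 180 RPM
shaft D → the final shaft (gear mesh, 15/20): 180 ÷ 0.75 = 240 RPM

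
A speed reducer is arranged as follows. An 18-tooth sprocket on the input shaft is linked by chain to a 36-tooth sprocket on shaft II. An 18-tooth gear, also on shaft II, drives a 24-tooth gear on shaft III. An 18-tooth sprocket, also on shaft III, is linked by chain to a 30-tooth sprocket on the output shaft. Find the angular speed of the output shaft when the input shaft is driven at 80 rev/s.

18 rev/s

chain 36/18 = 2 → 80/2 = 40 rev/s
gear mesh 24/18 = 1.3333 → 40/1.3333 = 30 rev/s
chain 30/18 = 1.6667 → 30/1.6667 = 18 rev/s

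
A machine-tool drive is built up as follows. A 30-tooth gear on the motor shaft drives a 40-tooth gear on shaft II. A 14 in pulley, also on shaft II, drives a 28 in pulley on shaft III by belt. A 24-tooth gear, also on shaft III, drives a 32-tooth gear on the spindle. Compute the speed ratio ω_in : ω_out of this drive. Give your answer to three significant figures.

Each stage contributes driven/driver: gear mesh 40/30 = 1.3333, belt 28/14 = 2, gear mesh 32/24 = 1.3333.
Overall: 1.3333 × 2 × 1.3333 = 3.5556.

3.56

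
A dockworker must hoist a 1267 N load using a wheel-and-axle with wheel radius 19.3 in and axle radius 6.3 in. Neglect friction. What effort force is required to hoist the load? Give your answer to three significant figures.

414 N

Wheel-and-axle MA = R/r = 19.3/6.3 = 3.0635.
Effort = load / MA = 1267 / 3.0635 = 413.58 N.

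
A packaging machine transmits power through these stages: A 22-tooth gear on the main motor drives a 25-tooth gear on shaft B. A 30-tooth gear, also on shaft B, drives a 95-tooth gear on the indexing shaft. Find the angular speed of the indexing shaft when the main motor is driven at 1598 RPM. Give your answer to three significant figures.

Gear mesh: ratio = 25/22 = 1.1364, so shaft B turns at 1598 / 1.1364 = 1406.2 RPM.
Gear mesh: ratio = 95/30 = 3.1667, so the indexing shaft turns at 1406.2 / 3.1667 = 444.08 RPM.

444 RPM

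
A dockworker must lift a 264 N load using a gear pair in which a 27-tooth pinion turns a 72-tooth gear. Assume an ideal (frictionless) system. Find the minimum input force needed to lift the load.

99 N

Gear pair MA = 72/27 = 2.6667.
Effort = load / MA = 264 / 2.6667 = 99 N.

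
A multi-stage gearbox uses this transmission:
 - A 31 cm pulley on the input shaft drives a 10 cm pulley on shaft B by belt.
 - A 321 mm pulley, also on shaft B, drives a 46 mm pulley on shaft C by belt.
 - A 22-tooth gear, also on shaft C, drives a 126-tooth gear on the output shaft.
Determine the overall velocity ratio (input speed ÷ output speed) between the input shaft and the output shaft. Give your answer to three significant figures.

Each stage contributes driven/driver: belt 10/31 = 0.32258, belt 46/321 = 0.1433, gear mesh 126/22 = 5.7273.
Overall: 0.32258 × 0.1433 × 5.7273 = 0.26475.

0.265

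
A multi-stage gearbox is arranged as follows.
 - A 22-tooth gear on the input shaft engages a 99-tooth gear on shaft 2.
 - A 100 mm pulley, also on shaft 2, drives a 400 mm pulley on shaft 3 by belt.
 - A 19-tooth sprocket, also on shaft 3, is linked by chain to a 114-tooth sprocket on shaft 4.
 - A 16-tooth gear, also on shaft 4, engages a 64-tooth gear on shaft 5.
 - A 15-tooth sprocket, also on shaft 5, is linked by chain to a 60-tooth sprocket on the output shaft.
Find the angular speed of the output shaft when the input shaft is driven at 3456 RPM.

2 RPM

the input shaft → shaft 2 (gear mesh, 99/22): 3456 ÷ 4.5 = 768 RPM
shaft 2 → shaft 3 (belt, 400/100): 768 ÷ 4 = 192 RPM
shaft 3 → shaft 4 (chain, 114/19): 192 ÷ 6 = 32 RPM
shaft 4 → shaft 5 (gear mesh, 64/16): 32 ÷ 4 = 8 RPM
shaft 5 → the output shaft (chain, 60/15): 8 ÷ 4 = 2 RPM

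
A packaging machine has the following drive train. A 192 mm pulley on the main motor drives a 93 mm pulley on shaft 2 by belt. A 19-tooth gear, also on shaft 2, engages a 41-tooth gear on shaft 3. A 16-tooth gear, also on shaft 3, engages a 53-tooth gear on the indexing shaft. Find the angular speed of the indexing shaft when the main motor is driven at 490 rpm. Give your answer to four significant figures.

Belt: ratio = 93/192 = 0.48438, so shaft 2 turns at 490 / 0.48438 = 1011.6 rpm.
Gear mesh: ratio = 41/19 = 2.1579, so shaft 3 turns at 1011.6 / 2.1579 = 468.8 rpm.
Gear mesh: ratio = 53/16 = 3.3125, so the indexing shaft turns at 468.8 / 3.3125 = 141.52 rpm.

141.5 rpm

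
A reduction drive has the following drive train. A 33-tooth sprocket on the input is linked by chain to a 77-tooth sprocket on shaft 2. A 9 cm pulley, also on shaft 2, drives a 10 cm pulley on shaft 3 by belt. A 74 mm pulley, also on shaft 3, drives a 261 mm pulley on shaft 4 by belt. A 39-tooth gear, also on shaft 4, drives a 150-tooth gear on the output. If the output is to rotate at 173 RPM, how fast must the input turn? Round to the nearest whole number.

Overall ratio R = 2.3333 × 1.1111 × 3.527 × 3.8462 = 35.17.
Required input speed = output speed × R = 173 × 35.17 = 6084.4 RPM.

6084 RPM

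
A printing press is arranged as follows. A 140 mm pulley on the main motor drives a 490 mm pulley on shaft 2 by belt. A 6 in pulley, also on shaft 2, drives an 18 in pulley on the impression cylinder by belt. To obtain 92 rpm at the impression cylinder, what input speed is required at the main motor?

Overall ratio R = 3.5 × 3 = 10.5.
Required input speed = output speed × R = 92 × 10.5 = 966 rpm.

966 rpm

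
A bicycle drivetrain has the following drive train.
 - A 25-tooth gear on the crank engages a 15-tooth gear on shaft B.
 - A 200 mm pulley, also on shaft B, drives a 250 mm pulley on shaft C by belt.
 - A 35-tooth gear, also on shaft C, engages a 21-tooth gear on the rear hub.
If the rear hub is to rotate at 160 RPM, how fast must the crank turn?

Overall ratio R = 0.6 × 1.25 × 0.6 = 0.45.
Required input speed = output speed × R = 160 × 0.45 = 72 RPM.

72 RPM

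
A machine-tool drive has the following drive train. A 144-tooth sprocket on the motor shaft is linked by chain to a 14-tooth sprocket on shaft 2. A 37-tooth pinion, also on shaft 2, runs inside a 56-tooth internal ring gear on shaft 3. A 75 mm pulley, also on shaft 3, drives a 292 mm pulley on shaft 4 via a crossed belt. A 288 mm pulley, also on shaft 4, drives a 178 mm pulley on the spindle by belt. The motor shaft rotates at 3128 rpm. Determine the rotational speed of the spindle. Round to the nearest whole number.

8834 rpm

Chain: ratio = 14/144 = 0.097222, so shaft 2 turns at 3128 / 0.097222 = 32174 rpm.
Internal gear: ratio = 56/37 = 1.5135, so shaft 3 turns at 32174 / 1.5135 = 21258 rpm.
Belt: ratio = 292/75 = 3.8933, so shaft 4 turns at 21258 / 3.8933 = 5460 rpm.
Belt: ratio = 178/288 = 0.61806, so the spindle turns at 5460 / 0.61806 = 8834.2 rpm.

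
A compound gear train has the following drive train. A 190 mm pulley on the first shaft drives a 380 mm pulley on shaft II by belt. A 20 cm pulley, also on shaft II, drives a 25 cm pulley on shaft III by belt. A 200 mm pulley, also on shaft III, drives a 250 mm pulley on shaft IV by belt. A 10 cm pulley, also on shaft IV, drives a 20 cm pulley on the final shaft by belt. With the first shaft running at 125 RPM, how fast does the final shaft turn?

20 RPM

belt 380/190 = 2 → 125/2 = 62.5 RPM
belt 25/20 = 1.25 → 62.5/1.25 = 50 RPM
belt 250/200 = 1.25 → 50/1.25 = 40 RPM
belt 20/10 = 2 → 40/2 = 20 RPM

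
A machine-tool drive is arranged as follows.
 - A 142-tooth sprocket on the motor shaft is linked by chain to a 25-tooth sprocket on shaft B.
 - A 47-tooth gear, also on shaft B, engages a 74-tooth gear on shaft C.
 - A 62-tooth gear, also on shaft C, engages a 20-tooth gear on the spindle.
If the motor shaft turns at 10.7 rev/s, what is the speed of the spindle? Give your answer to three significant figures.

120 rev/s

the motor shaft → shaft B (chain, 25/142): 10.7 ÷ 0.17606 = 60.776 rev/s
shaft B → shaft C (gear mesh, 74/47): 60.776 ÷ 1.5745 = 38.601 rev/s
shaft C → the spindle (gear mesh, 20/62): 38.601 ÷ 0.32258 = 119.66 rev/s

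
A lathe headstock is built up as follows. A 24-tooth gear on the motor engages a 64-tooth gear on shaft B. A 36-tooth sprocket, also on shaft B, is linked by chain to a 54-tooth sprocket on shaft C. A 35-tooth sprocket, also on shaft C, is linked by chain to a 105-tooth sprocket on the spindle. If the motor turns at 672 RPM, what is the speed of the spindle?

56 RPM

gear mesh 64/24 = 2.6667 → 672/2.6667 = 252 RPM
chain 54/36 = 1.5 → 252/1.5 = 168 RPM
chain 105/35 = 3 → 168/3 = 56 RPM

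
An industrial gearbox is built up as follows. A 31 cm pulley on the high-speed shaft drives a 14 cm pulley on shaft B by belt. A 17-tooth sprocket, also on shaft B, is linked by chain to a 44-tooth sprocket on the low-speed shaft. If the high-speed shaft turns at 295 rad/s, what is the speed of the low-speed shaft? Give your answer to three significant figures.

belt 14/31 = 0.45161 → 295/0.45161 = 653.21 rad/s
chain 44/17 = 2.5882 → 653.21/2.5882 = 252.38 rad/s

252 rad/s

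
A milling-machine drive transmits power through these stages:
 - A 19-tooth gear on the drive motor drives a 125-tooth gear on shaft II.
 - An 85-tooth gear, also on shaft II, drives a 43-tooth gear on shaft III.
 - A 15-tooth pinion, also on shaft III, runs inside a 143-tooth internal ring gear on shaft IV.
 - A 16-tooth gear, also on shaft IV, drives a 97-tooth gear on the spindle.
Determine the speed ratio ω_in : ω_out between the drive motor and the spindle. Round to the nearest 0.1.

192.4

Each stage contributes driven/driver: gear mesh 125/19 = 6.5789, gear mesh 43/85 = 0.50588, internal gear 143/15 = 9.5333, gear mesh 97/16 = 6.0625.
Overall: 6.5789 × 0.50588 × 9.5333 × 6.0625 = 192.35.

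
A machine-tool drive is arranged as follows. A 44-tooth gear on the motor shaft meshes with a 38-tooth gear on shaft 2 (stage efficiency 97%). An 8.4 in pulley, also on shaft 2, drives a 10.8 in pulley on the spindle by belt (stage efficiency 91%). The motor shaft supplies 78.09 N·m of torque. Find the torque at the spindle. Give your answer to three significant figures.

After the gear mesh (38/44): 78.09 × 0.86364 × 0.97 = 65.418 N·m
After the belt (10.8/8.4): 65.418 × 1.2857 × 0.91 = 76.539 N·m

76.5 N·m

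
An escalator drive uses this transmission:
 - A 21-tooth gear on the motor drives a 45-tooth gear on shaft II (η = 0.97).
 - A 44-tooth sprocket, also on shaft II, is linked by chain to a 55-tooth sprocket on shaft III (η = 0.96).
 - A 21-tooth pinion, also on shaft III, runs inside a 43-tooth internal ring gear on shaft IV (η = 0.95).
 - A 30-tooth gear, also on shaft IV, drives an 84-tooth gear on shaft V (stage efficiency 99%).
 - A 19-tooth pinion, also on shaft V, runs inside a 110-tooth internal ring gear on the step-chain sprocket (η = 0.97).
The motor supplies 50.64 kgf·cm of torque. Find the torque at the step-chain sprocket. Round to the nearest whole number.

Gear mesh: ratio = 45/21 = 2.1429; torque at shaft II = 50.64 × 2.1429 × 0.97 = 105.26 kgf·cm.
Chain: ratio = 55/44 = 1.25; torque at shaft III = 105.26 × 1.25 × 0.96 = 126.31 kgf·cm.
Internal gear: ratio = 43/21 = 2.0476; torque at shaft IV = 126.31 × 2.0476 × 0.95 = 245.7 kgf·cm.
Gear mesh: ratio = 84/30 = 2.8; torque at shaft V = 245.7 × 2.8 × 0.99 = 681.09 kgf·cm.
Internal gear: ratio = 110/19 = 5.7895; torque at the step-chain sprocket = 681.09 × 5.7895 × 0.97 = 3824.9 kgf·cm.

3825 kgf·cm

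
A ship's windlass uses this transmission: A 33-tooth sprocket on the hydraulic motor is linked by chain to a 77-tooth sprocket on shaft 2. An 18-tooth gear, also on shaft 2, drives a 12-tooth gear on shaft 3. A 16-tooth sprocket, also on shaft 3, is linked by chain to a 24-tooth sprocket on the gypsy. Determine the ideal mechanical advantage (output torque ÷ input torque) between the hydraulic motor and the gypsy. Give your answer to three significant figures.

2.33

Each stage contributes driven/driver: chain 77/33 = 2.3333, gear mesh 12/18 = 0.66667, chain 24/16 = 1.5.
Overall: 2.3333 × 0.66667 × 1.5 = 2.3333.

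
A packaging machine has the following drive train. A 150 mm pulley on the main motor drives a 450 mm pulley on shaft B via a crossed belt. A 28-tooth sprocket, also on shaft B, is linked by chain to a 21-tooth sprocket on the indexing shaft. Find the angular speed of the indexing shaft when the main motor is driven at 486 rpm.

the main motor → shaft B (belt, 450/150): 486 ÷ 3 = 162 rpm
shaft B → the indexing shaft (chain, 21/28): 162 ÷ 0.75 = 216 rpm

216 rpm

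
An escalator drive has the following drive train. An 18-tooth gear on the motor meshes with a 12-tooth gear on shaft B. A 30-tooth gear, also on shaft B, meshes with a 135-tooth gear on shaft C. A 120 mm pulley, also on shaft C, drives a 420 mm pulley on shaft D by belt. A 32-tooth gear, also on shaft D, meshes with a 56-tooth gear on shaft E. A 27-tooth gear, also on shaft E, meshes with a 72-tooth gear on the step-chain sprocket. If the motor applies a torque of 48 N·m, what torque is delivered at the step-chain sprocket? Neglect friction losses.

2352 N·m

After the gear mesh (12/18): 48 × 0.66667 = 32 N·m
After the gear mesh (135/30): 32 × 4.5 = 144 N·m
After the belt (420/120): 144 × 3.5 = 504 N·m
After the gear mesh (56/32): 504 × 1.75 = 882 N·m
After the gear mesh (72/27): 882 × 2.6667 = 2352 N·m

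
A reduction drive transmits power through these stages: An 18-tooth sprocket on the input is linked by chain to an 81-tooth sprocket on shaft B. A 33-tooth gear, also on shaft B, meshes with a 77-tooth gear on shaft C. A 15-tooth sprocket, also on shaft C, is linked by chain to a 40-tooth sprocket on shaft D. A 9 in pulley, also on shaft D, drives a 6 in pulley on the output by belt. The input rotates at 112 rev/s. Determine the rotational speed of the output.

6 rev/s

chain 81/18 = 4.5 → 112/4.5 = 24.889 rev/s
gear mesh 77/33 = 2.3333 → 24.889/2.3333 = 10.667 rev/s
chain 40/15 = 2.6667 → 10.667/2.6667 = 4 rev/s
belt 6/9 = 0.66667 → 4/0.66667 = 6 rev/s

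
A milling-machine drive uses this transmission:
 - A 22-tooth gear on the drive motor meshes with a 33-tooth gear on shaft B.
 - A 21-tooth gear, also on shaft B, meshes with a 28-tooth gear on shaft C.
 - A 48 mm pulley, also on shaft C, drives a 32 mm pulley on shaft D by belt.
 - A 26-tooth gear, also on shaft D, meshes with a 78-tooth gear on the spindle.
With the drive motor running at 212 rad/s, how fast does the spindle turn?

53 rad/s

the drive motor → shaft B (gear mesh, 33/22): 212 ÷ 1.5 = 141.33 rad/s
shaft B → shaft C (gear mesh, 28/21): 141.33 ÷ 1.3333 = 106 rad/s
shaft C → shaft D (belt, 32/48): 106 ÷ 0.66667 = 159 rad/s
shaft D → the spindle (gear mesh, 78/26): 159 ÷ 3 = 53 rad/s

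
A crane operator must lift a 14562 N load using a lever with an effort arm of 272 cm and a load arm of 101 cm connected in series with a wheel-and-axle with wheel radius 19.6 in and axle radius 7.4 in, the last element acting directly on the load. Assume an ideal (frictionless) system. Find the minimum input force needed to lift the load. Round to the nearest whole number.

Lever MA = effort arm / load arm = 272/101 = 2.6931.
Wheel-and-axle MA = R/r = 19.6/7.4 = 2.6486.
Combined ideal MA = 2.6931 × 2.6486 = 7.133.
Effort = load / MA = 14562 / 7.133 = 2041.5 N.

2041 N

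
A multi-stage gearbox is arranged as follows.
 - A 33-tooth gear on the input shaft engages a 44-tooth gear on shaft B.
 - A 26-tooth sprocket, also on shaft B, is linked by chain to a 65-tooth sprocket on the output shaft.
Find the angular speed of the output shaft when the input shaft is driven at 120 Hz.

the input shaft → shaft B (gear mesh, 44/33): 120 ÷ 1.3333 = 90 Hz
shaft B → the output shaft (chain, 65/26): 90 ÷ 2.5 = 36 Hz

36 Hz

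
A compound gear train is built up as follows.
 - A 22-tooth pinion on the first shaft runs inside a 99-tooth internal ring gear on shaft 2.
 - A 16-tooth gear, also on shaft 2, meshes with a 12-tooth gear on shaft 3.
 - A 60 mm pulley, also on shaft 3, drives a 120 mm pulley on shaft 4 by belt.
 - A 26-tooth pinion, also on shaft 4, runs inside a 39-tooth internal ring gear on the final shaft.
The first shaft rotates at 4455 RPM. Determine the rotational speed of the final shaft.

the first shaft → shaft 2 (internal gear, 99/22): 4455 ÷ 4.5 = 990 RPM
shaft 2 → shaft 3 (gear mesh, 12/16): 990 ÷ 0.75 = 1320 RPM
shaft 3 → shaft 4 (belt, 120/60): 1320 ÷ 2 = 660 RPM
shaft 4 → the final shaft (internal gear, 39/26): 660 ÷ 1.5 = 440 RPM

440 RPM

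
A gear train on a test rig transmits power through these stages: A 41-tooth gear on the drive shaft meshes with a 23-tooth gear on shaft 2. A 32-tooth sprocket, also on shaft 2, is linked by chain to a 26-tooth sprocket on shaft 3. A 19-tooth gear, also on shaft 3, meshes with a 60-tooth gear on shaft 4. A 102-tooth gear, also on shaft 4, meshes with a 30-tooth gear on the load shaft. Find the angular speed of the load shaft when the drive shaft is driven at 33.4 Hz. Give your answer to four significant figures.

Gear mesh: ratio = 23/41 = 0.56098, so shaft 2 turns at 33.4 / 0.56098 = 59.539 Hz.
Chain: ratio = 26/32 = 0.8125, so shaft 3 turns at 59.539 / 0.8125 = 73.279 Hz.
Gear mesh: ratio = 60/19 = 3.1579, so shaft 4 turns at 73.279 / 3.1579 = 23.205 Hz.
Gear mesh: ratio = 30/102 = 0.29412, so the load shaft turns at 23.205 / 0.29412 = 78.897 Hz.

78.90 Hz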